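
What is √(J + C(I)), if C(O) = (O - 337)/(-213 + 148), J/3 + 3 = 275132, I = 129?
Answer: √20634755/5 ≈ 908.51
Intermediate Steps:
J = 825387 (J = -9 + 3*275132 = -9 + 825396 = 825387)
C(O) = 337/65 - O/65 (C(O) = (-337 + O)/(-65) = (-337 + O)*(-1/65) = 337/65 - O/65)
√(J + C(I)) = √(825387 + (337/65 - 1/65*129)) = √(825387 + (337/65 - 129/65)) = √(825387 + 16/5) = √(4126951/5) = √20634755/5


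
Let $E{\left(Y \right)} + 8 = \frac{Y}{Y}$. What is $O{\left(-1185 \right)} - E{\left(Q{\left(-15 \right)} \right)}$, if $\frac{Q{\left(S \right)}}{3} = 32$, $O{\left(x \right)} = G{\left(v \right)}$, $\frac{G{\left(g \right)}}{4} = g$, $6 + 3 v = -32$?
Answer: $- \frac{131}{3} \approx -43.667$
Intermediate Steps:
$v = - \frac{38}{3}$ ($v = -2 + \frac{1}{3} \left(-32\right) = -2 - \frac{32}{3} = - \frac{38}{3} \approx -12.667$)
$G{\left(g \right)} = 4 g$
$O{\left(x \right)} = - \frac{152}{3}$ ($O{\left(x \right)} = 4 \left(- \frac{38}{3}\right) = - \frac{152}{3}$)
$Q{\left(S \right)} = 96$ ($Q{\left(S \right)} = 3 \cdot 32 = 96$)
$E{\left(Y \right)} = -7$ ($E{\left(Y \right)} = -8 + \frac{Y}{Y} = -8 + 1 = -7$)
$O{\left(-1185 \right)} - E{\left(Q{\left(-15 \right)} \right)} = - \frac{152}{3} - -7 = - \frac{152}{3} + 7 = - \frac{131}{3}$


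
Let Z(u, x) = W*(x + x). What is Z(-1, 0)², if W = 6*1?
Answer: 0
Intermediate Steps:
W = 6
Z(u, x) = 12*x (Z(u, x) = 6*(x + x) = 6*(2*x) = 12*x)
Z(-1, 0)² = (12*0)² = 0² = 0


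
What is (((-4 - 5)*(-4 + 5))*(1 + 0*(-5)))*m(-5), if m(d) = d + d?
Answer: 90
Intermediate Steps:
m(d) = 2*d
(((-4 - 5)*(-4 + 5))*(1 + 0*(-5)))*m(-5) = (((-4 - 5)*(-4 + 5))*(1 + 0*(-5)))*(2*(-5)) = ((-9*1)*(1 + 0))*(-10) = -9*1*(-10) = -9*(-10) = 90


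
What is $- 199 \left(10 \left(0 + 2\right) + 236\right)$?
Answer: $-50944$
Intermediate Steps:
$- 199 \left(10 \left(0 + 2\right) + 236\right) = - 199 \left(10 \cdot 2 + 236\right) = - 199 \left(20 + 236\right) = \left(-199\right) 256 = -50944$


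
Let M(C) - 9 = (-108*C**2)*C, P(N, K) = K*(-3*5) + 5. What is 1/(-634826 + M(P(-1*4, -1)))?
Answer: -1/1498817 ≈ -6.6719e-7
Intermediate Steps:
P(N, K) = 5 - 15*K (P(N, K) = K*(-15) + 5 = -15*K + 5 = 5 - 15*K)
M(C) = 9 - 108*C**3 (M(C) = 9 + (-108*C**2)*C = 9 - 108*C**3)
1/(-634826 + M(P(-1*4, -1))) = 1/(-634826 + (9 - 108*(5 - 15*(-1))**3)) = 1/(-634826 + (9 - 108*(5 + 15)**3)) = 1/(-634826 + (9 - 108*20**3)) = 1/(-634826 + (9 - 108*8000)) = 1/(-634826 + (9 - 864000)) = 1/(-634826 - 863991) = 1/(-1498817) = -1/1498817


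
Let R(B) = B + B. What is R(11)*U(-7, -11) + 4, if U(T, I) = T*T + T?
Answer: 928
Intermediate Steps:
U(T, I) = T + T² (U(T, I) = T² + T = T + T²)
R(B) = 2*B
R(11)*U(-7, -11) + 4 = (2*11)*(-7*(1 - 7)) + 4 = 22*(-7*(-6)) + 4 = 22*42 + 4 = 924 + 4 = 928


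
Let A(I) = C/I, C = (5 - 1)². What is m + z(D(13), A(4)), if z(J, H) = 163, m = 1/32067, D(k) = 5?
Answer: 5226922/32067 ≈ 163.00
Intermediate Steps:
C = 16 (C = 4² = 16)
A(I) = 16/I
m = 1/32067 ≈ 3.1185e-5
m + z(D(13), A(4)) = 1/32067 + 163 = 5226922/32067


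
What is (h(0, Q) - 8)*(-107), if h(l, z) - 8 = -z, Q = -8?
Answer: -856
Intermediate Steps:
h(l, z) = 8 - z
(h(0, Q) - 8)*(-107) = ((8 - 1*(-8)) - 8)*(-107) = ((8 + 8) - 8)*(-107) = (16 - 8)*(-107) = 8*(-107) = -856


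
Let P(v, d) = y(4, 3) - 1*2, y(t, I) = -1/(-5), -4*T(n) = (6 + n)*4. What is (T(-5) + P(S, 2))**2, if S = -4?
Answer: 196/25 ≈ 7.8400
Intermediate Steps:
T(n) = -6 - n (T(n) = -(6 + n)*4/4 = -(24 + 4*n)/4 = -6 - n)
y(t, I) = 1/5 (y(t, I) = -1*(-1/5) = 1/5)
P(v, d) = -9/5 (P(v, d) = 1/5 - 1*2 = 1/5 - 2 = -9/5)
(T(-5) + P(S, 2))**2 = ((-6 - 1*(-5)) - 9/5)**2 = ((-6 + 5) - 9/5)**2 = (-1 - 9/5)**2 = (-14/5)**2 = 196/25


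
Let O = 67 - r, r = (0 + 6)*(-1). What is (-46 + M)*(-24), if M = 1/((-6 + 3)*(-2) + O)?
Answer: 87192/79 ≈ 1103.7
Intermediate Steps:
r = -6 (r = 6*(-1) = -6)
O = 73 (O = 67 - 1*(-6) = 67 + 6 = 73)
M = 1/79 (M = 1/((-6 + 3)*(-2) + 73) = 1/(-3*(-2) + 73) = 1/(6 + 73) = 1/79 ≈ 0.012658)
(-46 + M)*(-24) = (-46 + 1/79)*(-24) = -3633/79*(-24) = 87192/79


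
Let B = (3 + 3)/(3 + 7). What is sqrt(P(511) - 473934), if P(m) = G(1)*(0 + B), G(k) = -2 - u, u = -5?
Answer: I*sqrt(11848305)/5 ≈ 688.43*I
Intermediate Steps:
B = 3/5 (B = 6/10 = 6*(1/10) = 3/5 ≈ 0.60000)
G(k) = 3 (G(k) = -2 - 1*(-5) = -2 + 5 = 3)
P(m) = 9/5 (P(m) = 3*(0 + 3/5) = 3*(3/5) = 9/5)
sqrt(P(511) - 473934) = sqrt(9/5 - 473934) = sqrt(-2369661/5) = I*sqrt(11848305)/5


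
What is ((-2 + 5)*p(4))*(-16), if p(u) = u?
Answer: -192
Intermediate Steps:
((-2 + 5)*p(4))*(-16) = ((-2 + 5)*4)*(-16) = (3*4)*(-16) = 12*(-16) = -192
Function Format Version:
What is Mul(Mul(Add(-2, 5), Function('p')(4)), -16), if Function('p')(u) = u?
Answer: -192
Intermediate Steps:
Mul(Mul(Add(-2, 5), Function('p')(4)), -16) = Mul(Mul(Add(-2, 5), 4), -16) = Mul(Mul(3, 4), -16) = Mul(12, -16) = -192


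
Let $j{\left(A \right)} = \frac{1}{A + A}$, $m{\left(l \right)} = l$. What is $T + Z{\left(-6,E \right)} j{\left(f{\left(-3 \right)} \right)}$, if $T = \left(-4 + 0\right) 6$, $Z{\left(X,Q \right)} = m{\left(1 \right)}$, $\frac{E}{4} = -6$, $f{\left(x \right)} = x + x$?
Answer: $- \frac{289}{12} \approx -24.083$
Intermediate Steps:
$f{\left(x \right)} = 2 x$
$E = -24$ ($E = 4 \left(-6\right) = -24$)
$j{\left(A \right)} = \frac{1}{2 A}$
$Z{\left(X,Q \right)} = 1$
$T = -24$ ($T = \left(-4\right) 6 = -24$)
$T + Z{\left(-6,E \right)} j{\left(f{\left(-3 \right)} \right)} = -24 + 1 \frac{1}{2 \cdot 2 \left(-3\right)} = -24 + 1 \frac{1}{2 \left(-6\right)} = -24 + 1 \cdot \frac{1}{2} \left(- \frac{1}{6}\right) = -24 + 1 \left(- \frac{1}{12}\right) = -24 - \frac{1}{12} = - \frac{289}{12}$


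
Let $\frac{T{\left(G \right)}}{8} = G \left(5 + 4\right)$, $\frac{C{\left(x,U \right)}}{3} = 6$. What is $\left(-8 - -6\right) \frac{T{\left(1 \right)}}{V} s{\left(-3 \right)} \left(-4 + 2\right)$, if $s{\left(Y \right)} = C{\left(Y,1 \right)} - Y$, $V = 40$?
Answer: $\frac{756}{5} \approx 151.2$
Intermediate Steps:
$C{\left(x,U \right)} = 18$ ($C{\left(x,U \right)} = 3 \cdot 6 = 18$)
$s{\left(Y \right)} = 18 - Y$
$T{\left(G \right)} = 72 G$ ($T{\left(G \right)} = 8 G \left(5 + 4\right) = 8 G 9 = 8 \cdot 9 G = 72 G$)
$\left(-8 - -6\right) \frac{T{\left(1 \right)}}{V} s{\left(-3 \right)} \left(-4 + 2\right) = \left(-8 - -6\right) \frac{72 \cdot 1}{40} \left(18 - -3\right) \left(-4 + 2\right) = \left(-8 + 6\right) 72 \cdot \frac{1}{40} \left(18 + 3\right) \left(-2\right) = \left(-2\right) \frac{9}{5} \cdot 21 \left(-2\right) = \left(- \frac{18}{5}\right) \left(-42\right) = \frac{756}{5}$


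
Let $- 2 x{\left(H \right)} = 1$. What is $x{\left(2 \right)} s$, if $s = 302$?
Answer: $-151$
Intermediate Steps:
$x{\left(H \right)} = - \frac{1}{2}$ ($x{\left(H \right)} = \left(- \frac{1}{2}\right) 1 = - \frac{1}{2}$)
$x{\left(2 \right)} s = \left(- \frac{1}{2}\right) 302 = -151$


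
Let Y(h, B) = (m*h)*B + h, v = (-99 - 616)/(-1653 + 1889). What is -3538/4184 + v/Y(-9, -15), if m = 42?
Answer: -147804544/174681477 ≈ -0.84614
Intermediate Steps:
v = -715/236 ≈ -3.0297
Y(h, B) = h + 42*B*h (Y(h, B) = (42*h)*B + h = 42*B*h + h = h + 42*B*h)
-3538/4184 + v/Y(-9, -15) = -3538/4184 - 715*(-1/(9*(1 + 42*(-15))))/236 = -3538*1/4184 - 715*(-1/(9*(1 - 630)))/236 = -1769/2092 - 715/(236*((-9*(-629)))) = -1769/2092 - 715/236/5661 = -1769/2092 - 715/236*1/5661 = -1769/2092 - 715/1335996 = -147804544/174681477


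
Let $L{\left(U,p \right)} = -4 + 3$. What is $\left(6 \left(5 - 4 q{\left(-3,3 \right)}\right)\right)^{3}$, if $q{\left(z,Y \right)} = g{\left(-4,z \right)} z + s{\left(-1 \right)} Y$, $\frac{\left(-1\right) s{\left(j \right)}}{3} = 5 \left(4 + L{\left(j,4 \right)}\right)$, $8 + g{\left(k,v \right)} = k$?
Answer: $13927939416$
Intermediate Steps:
$L{\left(U,p \right)} = -1$
$g{\left(k,v \right)} = -8 + k$
$s{\left(j \right)} = -45$ ($s{\left(j \right)} = - 3 \cdot 5 \left(4 - 1\right) = - 3 \cdot 5 \cdot 3 = \left(-3\right) 15 = -45$)
$q{\left(z,Y \right)} = - 45 Y - 12 z$ ($q{\left(z,Y \right)} = \left(-8 - 4\right) z - 45 Y = - 12 z - 45 Y = - 45 Y - 12 z$)
$\left(6 \left(5 - 4 q{\left(-3,3 \right)}\right)\right)^{3} = \left(6 \left(5 - 4 \left(\left(-45\right) 3 - -36\right)\right)\right)^{3} = \left(6 \left(5 - 4 \left(-135 + 36\right)\right)\right)^{3} = \left(6 \left(5 - -396\right)\right)^{3} = \left(6 \left(5 + 396\right)\right)^{3} = \left(6 \cdot 401\right)^{3} = 2406^{3} = 13927939416$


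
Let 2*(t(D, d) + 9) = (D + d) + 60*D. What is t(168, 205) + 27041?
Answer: 64517/2 ≈ 32259.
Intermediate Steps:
t(D, d) = -9 + d/2 + 61*D/2 (t(D, d) = -9 + ((D + d) + 60*D)/2 = -9 + (d + 61*D)/2 = -9 + (d/2 + 61*D/2) = -9 + d/2 + 61*D/2)
t(168, 205) + 27041 = (-9 + (½)*205 + (61/2)*168) + 27041 = (-9 + 205/2 + 5124) + 27041 = 10435/2 + 27041 = 64517/2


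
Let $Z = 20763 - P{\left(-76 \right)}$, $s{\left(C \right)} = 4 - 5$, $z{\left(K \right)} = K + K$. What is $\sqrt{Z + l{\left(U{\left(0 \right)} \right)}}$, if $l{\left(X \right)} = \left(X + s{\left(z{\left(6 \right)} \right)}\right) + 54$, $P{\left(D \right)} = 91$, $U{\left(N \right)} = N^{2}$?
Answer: $5 \sqrt{829} \approx 143.96$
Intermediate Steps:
$z{\left(K \right)} = 2 K$
$s{\left(C \right)} = -1$ ($s{\left(C \right)} = 4 - 5 = -1$)
$l{\left(X \right)} = 53 + X$ ($l{\left(X \right)} = \left(X - 1\right) + 54 = \left(-1 + X\right) + 54 = 53 + X$)
$Z = 20672$ ($Z = 20763 - 91 = 20672$)
$\sqrt{Z + l{\left(U{\left(0 \right)} \right)}} = \sqrt{20672 + \left(53 + 0^{2}\right)} = \sqrt{20672 + \left(53 + 0\right)} = \sqrt{20672 + 53} = \sqrt{20725} = 5 \sqrt{829}$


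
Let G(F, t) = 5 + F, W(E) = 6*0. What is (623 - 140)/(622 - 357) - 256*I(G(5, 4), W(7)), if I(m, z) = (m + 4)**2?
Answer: -13296157/265 ≈ -50174.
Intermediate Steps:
W(E) = 0
I(m, z) = (4 + m)**2
(623 - 140)/(622 - 357) - 256*I(G(5, 4), W(7)) = (623 - 140)/(622 - 357) - 256*(4 + (5 + 5))**2 = 483/265 - 256*(4 + 10)**2 = 483*(1/265) - 256*14**2 = 483/265 - 256*196 = 483/265 - 50176 = -13296157/265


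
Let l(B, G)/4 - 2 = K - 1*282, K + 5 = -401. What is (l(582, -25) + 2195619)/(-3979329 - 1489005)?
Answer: -2192875/5468334 ≈ -0.40101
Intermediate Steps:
K = -406 (K = -5 - 401 = -406)
l(B, G) = -2744 (l(B, G) = 8 + 4*(-406 - 1*282) = 8 + 4*(-406 - 282) = 8 + 4*(-688) = 8 - 2752 = -2744)
(l(582, -25) + 2195619)/(-3979329 - 1489005) = (-2744 + 2195619)/(-3979329 - 1489005) = 2192875/(-5468334) = 2192875*(-1/5468334) = -2192875/5468334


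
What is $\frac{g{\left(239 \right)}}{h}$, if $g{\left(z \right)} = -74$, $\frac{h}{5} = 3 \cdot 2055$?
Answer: $- \frac{74}{30825} \approx -0.0024006$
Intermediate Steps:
$h = 30825$ ($h = 5 \cdot 3 \cdot 2055 = 5 \cdot 6165 = 30825$)
$\frac{g{\left(239 \right)}}{h} = - \frac{74}{30825}$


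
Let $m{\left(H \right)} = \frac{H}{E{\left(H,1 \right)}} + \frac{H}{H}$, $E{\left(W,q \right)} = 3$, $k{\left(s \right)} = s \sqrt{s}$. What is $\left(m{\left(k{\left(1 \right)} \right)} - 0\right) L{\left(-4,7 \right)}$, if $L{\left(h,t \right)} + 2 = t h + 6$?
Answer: $-32$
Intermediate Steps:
$k{\left(s \right)} = s^{\frac{3}{2}}$
$L{\left(h,t \right)} = 4 + h t$ ($L{\left(h,t \right)} = -2 + \left(t h + 6\right) = -2 + \left(h t + 6\right) = -2 + \left(6 + h t\right) = 4 + h t$)
$m{\left(H \right)} = 1 + \frac{H}{3}$ ($m{\left(H \right)} = \frac{H}{3} + \frac{H}{H} = H \frac{1}{3} + 1 = \frac{H}{3} + 1 = 1 + \frac{H}{3}$)
$\left(m{\left(k{\left(1 \right)} \right)} - 0\right) L{\left(-4,7 \right)} = \left(\left(1 + \frac{1^{\frac{3}{2}}}{3}\right) - 0\right) \left(4 - 28\right) = \left(\left(1 + \frac{1}{3} \cdot 1\right) + 0\right) \left(4 - 28\right) = \left(\left(1 + \frac{1}{3}\right) + 0\right) \left(-24\right) = \left(\frac{4}{3} + 0\right) \left(-24\right) = \frac{4}{3} \left(-24\right) = -32$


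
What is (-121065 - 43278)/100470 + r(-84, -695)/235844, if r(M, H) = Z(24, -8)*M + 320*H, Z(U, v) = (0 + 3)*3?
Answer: -5098316151/1974603890 ≈ -2.5819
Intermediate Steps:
Z(U, v) = 9 (Z(U, v) = 3*3 = 9)
r(M, H) = 9*M + 320*H
(-121065 - 43278)/100470 + r(-84, -695)/235844 = (-121065 - 43278)/100470 + (9*(-84) + 320*(-695))/235844 = -164343*1/100470 + (-756 - 222400)*(1/235844) = -54781/33490 - 223156*1/235844 = -54781/33490 - 55789/58961 = -5098316151/1974603890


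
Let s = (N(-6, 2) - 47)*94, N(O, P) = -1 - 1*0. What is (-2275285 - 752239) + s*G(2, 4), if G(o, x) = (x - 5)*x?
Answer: -3009476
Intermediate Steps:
G(o, x) = x*(-5 + x) (G(o, x) = (-5 + x)*x = x*(-5 + x))
N(O, P) = -1 (N(O, P) = -1 + 0 = -1)
s = -4512 (s = (-1 - 47)*94 = -48*94 = -4512)
(-2275285 - 752239) + s*G(2, 4) = (-2275285 - 752239) - 18048*(-5 + 4) = -3027524 - 18048*(-1) = -3027524 - 4512*(-4) = -3027524 + 18048 = -3009476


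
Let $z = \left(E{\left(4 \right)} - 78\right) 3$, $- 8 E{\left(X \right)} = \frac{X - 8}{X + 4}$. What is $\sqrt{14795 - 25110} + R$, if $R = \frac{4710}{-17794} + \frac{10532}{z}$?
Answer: $- \frac{1508061319}{33283677} + i \sqrt{10315} \approx -45.309 + 101.56 i$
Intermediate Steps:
$E{\left(X \right)} = - \frac{-8 + X}{8 \left(4 + X\right)}$ ($E{\left(X \right)} = - \frac{\left(X - 8\right) \frac{1}{X + 4}}{8} = - \frac{\left(-8 + X\right) \frac{1}{4 + X}}{8} = - \frac{\frac{1}{4 + X} \left(-8 + X\right)}{8} = - \frac{-8 + X}{8 \left(4 + X\right)}$)
$z = - \frac{3741}{16}$ ($z = \left(\frac{8 - 4}{8 \left(4 + 4\right)} - 78\right) 3 = \left(\frac{8 - 4}{8 \cdot 8} - 78\right) 3 = \left(\frac{1}{8} \cdot \frac{1}{8} \cdot 4 - 78\right) 3 = \left(\frac{1}{16} - 78\right) 3 = \left(- \frac{1247}{16}\right) 3 = - \frac{3741}{16} \approx -233.81$)
$R = - \frac{1508061319}{33283677}$ ($R = \frac{4710}{-17794} + \frac{10532}{- \frac{3741}{16}} = 4710 \left(- \frac{1}{17794}\right) + 10532 \left(- \frac{16}{3741}\right) = - \frac{2355}{8897} - \frac{168512}{3741} = - \frac{1508061319}{33283677} \approx -45.309$)
$\sqrt{14795 - 25110} + R = \sqrt{14795 - 25110} - \frac{1508061319}{33283677} = \sqrt{-10315} - \frac{1508061319}{33283677} = i \sqrt{10315} - \frac{1508061319}{33283677} = - \frac{1508061319}{33283677} + i \sqrt{10315}$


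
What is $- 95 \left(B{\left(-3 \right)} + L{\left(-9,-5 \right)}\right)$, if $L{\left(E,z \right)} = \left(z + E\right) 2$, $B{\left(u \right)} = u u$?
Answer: $1805$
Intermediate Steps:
$B{\left(u \right)} = u^{2}$
$L{\left(E,z \right)} = 2 E + 2 z$ ($L{\left(E,z \right)} = \left(E + z\right) 2 = 2 E + 2 z$)
$- 95 \left(B{\left(-3 \right)} + L{\left(-9,-5 \right)}\right) = - 95 \left(\left(-3\right)^{2} + \left(2 \left(-9\right) + 2 \left(-5\right)\right)\right) = - 95 \left(9 - 28\right) = \left(-95\right) \left(-19\right) = 1805$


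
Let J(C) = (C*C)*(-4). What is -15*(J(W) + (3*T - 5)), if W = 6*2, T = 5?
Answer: 8490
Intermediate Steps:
W = 12
J(C) = -4*C**2 (J(C) = C**2*(-4) = -4*C**2)
-15*(J(W) + (3*T - 5)) = -15*(-4*12**2 + (3*5 - 5)) = -15*(-4*144 + (15 - 5)) = -15*(-576 + 10) = -15*(-566) = 8490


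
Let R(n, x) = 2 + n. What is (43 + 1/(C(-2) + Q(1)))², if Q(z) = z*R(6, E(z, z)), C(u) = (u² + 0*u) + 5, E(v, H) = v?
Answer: 535824/289 ≈ 1854.1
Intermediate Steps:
C(u) = 5 + u² (C(u) = (u² + 0) + 5 = u² + 5 = 5 + u²)
Q(z) = 8*z (Q(z) = z*(2 + 6) = z*8 = 8*z)
(43 + 1/(C(-2) + Q(1)))² = (43 + 1/((5 + (-2)²) + 8*1))² = (43 + 1/((5 + 4) + 8))² = (43 + 1/(9 + 8))² = (43 + 1/17)² = (732/17)² = 535824/289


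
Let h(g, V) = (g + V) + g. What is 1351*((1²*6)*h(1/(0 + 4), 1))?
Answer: 12159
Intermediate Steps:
h(g, V) = V + 2*g (h(g, V) = (V + g) + g = V + 2*g)
1351*((1²*6)*h(1/(0 + 4), 1)) = 1351*((1²*6)*(1 + 2/(0 + 4))) = 1351*((1*6)*(1 + 2/4)) = 1351*(6*(1 + 2*(¼))) = 1351*(6*(1 + ½)) = 1351*(6*(3/2)) = 1351*9 = 12159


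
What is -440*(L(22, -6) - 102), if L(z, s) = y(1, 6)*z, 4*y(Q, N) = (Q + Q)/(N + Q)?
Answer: 309320/7 ≈ 44189.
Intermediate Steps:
y(Q, N) = Q/(2*(N + Q)) (y(Q, N) = ((Q + Q)/(N + Q))/4 = ((2*Q)/(N + Q))/4 = (2*Q/(N + Q))/4 = Q/(2*(N + Q)))
L(z, s) = z/14 (L(z, s) = ((1/2)*1/(6 + 1))*z = ((1/2)*1/7)*z = ((1/2)*1*(1/7))*z = z/14)
-440*(L(22, -6) - 102) = -440*((1/14)*22 - 102) = -440*(11/7 - 102) = -440*(-703/7) = 309320/7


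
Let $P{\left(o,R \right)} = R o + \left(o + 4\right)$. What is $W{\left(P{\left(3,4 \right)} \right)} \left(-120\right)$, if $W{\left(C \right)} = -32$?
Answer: $3840$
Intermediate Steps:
$P{\left(o,R \right)} = 4 + o + R o$ ($P{\left(o,R \right)} = R o + \left(4 + o\right) = 4 + o + R o$)
$W{\left(P{\left(3,4 \right)} \right)} \left(-120\right) = \left(-32\right) \left(-120\right) = 3840$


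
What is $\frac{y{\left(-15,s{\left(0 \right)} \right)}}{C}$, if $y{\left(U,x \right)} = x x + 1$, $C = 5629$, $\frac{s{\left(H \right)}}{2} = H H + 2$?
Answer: $\frac{17}{5629} \approx 0.0030201$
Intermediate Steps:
$s{\left(H \right)} = 4 + 2 H^{2}$ ($s{\left(H \right)} = 2 \left(H H + 2\right) = 2 \left(H^{2} + 2\right) = 2 \left(2 + H^{2}\right) = 4 + 2 H^{2}$)
$y{\left(U,x \right)} = 1 + x^{2}$ ($y{\left(U,x \right)} = x^{2} + 1 = 1 + x^{2}$)
$\frac{y{\left(-15,s{\left(0 \right)} \right)}}{C} = \frac{1 + \left(4 + 2 \cdot 0^{2}\right)^{2}}{5629} = \left(1 + \left(4 + 2 \cdot 0\right)^{2}\right) \frac{1}{5629} = \left(1 + \left(4 + 0\right)^{2}\right) \frac{1}{5629} = \left(1 + 4^{2}\right) \frac{1}{5629} = \left(1 + 16\right) \frac{1}{5629} = 17 \cdot \frac{1}{5629} = \frac{17}{5629}$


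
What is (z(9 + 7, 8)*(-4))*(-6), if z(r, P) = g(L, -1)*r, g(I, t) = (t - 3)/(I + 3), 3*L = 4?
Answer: -4608/13 ≈ -354.46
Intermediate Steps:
L = 4/3 (L = (1/3)*4 = 4/3 ≈ 1.3333)
g(I, t) = (-3 + t)/(3 + I)
z(r, P) = -12*r/13 (z(r, P) = ((-3 - 1)/(3 + 4/3))*r = (-4/(13/3))*r = ((3/13)*(-4))*r = -12*r/13)
(z(9 + 7, 8)*(-4))*(-6) = (-12*(9 + 7)/13*(-4))*(-6) = (-12/13*16*(-4))*(-6) = -192/13*(-4)*(-6) = (768/13)*(-6) = -4608/13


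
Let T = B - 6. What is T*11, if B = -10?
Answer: -176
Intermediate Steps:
T = -16 (T = -10 - 6 = -16)
T*11 = -16*11 = -176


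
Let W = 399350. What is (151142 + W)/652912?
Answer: 137623/163228 ≈ 0.84313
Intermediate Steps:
(151142 + W)/652912 = (151142 + 399350)/652912 = 550492*(1/652912) = 137623/163228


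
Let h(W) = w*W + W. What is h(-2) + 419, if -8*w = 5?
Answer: 1673/4 ≈ 418.25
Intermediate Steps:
w = -5/8 (w = -⅛*5 = -5/8 ≈ -0.62500)
h(W) = 3*W/8 (h(W) = -5*W/8 + W = 3*W/8)
h(-2) + 419 = (3/8)*(-2) + 419 = -¾ + 419 = 1673/4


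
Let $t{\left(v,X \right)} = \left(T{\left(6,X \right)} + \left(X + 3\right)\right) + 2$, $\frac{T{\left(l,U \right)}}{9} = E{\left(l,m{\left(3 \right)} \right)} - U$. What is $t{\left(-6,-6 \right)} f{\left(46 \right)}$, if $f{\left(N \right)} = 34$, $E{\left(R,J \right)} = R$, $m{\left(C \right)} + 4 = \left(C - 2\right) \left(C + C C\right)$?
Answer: $3638$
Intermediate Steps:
$m{\left(C \right)} = -4 + \left(-2 + C\right) \left(C + C^{2}\right)$ ($m{\left(C \right)} = -4 + \left(C - 2\right) \left(C + C C\right) = -4 + \left(-2 + C\right) \left(C + C^{2}\right)$)
$T{\left(l,U \right)} = - 9 U + 9 l$ ($T{\left(l,U \right)} = 9 \left(l - U\right) = - 9 U + 9 l$)
$t{\left(v,X \right)} = 59 - 8 X$ ($t{\left(v,X \right)} = \left(\left(- 9 X + 9 \cdot 6\right) + \left(X + 3\right)\right) + 2 = \left(\left(- 9 X + 54\right) + \left(3 + X\right)\right) + 2 = \left(\left(54 - 9 X\right) + \left(3 + X\right)\right) + 2 = \left(57 - 8 X\right) + 2 = 59 - 8 X$)
$t{\left(-6,-6 \right)} f{\left(46 \right)} = \left(59 - -48\right) 34 = \left(59 + 48\right) 34 = 107 \cdot 34 = 3638$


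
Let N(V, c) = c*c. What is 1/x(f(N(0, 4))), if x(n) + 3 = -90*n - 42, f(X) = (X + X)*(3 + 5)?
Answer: -1/23085 ≈ -4.3318e-5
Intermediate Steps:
N(V, c) = c²
f(X) = 16*X (f(X) = (2*X)*8 = 16*X)
x(n) = -45 - 90*n (x(n) = -3 + (-90*n - 42) = -3 + (-42 - 90*n) = -45 - 90*n)
1/x(f(N(0, 4))) = 1/(-45 - 1440*4²) = 1/(-45 - 1440*16) = 1/(-45 - 90*256) = 1/(-45 - 23040) = 1/(-23085) = -1/23085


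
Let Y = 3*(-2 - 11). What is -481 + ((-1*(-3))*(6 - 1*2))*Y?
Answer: -949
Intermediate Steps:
Y = -39 (Y = 3*(-13) = -39)
-481 + ((-1*(-3))*(6 - 1*2))*Y = -481 + ((-1*(-3))*(6 - 1*2))*(-39) = -481 + (3*(6 - 2))*(-39) = -481 + (3*4)*(-39) = -481 + 12*(-39) = -481 - 468 = -949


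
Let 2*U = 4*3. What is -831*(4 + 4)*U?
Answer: -39888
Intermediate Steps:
U = 6 (U = (4*3)/2 = (½)*12 = 6)
-831*(4 + 4)*U = -831*(4 + 4)*6 = -6648*6 = -831*48 = -39888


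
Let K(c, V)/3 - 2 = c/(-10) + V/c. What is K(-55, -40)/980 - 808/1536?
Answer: -259163/517440 ≈ -0.50086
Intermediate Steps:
K(c, V) = 6 - 3*c/10 + 3*V/c (K(c, V) = 6 + 3*(c/(-10) + V/c) = 6 + 3*(c*(-⅒) + V/c) = 6 + 3*(-c/10 + V/c) = 6 + (-3*c/10 + 3*V/c) = 6 - 3*c/10 + 3*V/c)
K(-55, -40)/980 - 808/1536 = (6 - 3/10*(-55) + 3*(-40)/(-55))/980 - 808/1536 = (6 + 33/2 + 3*(-40)*(-1/55))*(1/980) - 808*1/1536 = (6 + 33/2 + 24/11)*(1/980) - 101/192 = (543/22)*(1/980) - 101/192 = 543/21560 - 101/192 = -259163/517440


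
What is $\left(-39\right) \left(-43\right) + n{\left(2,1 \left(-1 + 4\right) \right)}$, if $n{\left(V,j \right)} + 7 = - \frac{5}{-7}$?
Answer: $\frac{11695}{7} \approx 1670.7$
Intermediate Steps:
$n{\left(V,j \right)} = - \frac{44}{7}$ ($n{\left(V,j \right)} = -7 - \frac{5}{-7} = -7 - - \frac{5}{7} = -7 + \frac{5}{7} = - \frac{44}{7}$)
$\left(-39\right) \left(-43\right) + n{\left(2,1 \left(-1 + 4\right) \right)} = \left(-39\right) \left(-43\right) - \frac{44}{7} = 1677 - \frac{44}{7} = \frac{11695}{7}$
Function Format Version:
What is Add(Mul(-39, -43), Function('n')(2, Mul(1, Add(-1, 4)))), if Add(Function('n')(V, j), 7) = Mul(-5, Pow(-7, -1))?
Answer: Rational(11695, 7) ≈ 1670.7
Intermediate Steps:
Function('n')(V, j) = Rational(-44, 7) (Function('n')(V, j) = Add(-7, Mul(-5, Pow(-7, -1))) = Add(-7, Mul(-5, Rational(-1, 7))) = Add(-7, Rational(5, 7)) = Rational(-44, 7))
Add(Mul(-39, -43), Function('n')(2, Mul(1, Add(-1, 4)))) = Add(Mul(-39, -43), Rational(-44, 7)) = Add(1677, Rational(-44, 7)) = Rational(11695, 7)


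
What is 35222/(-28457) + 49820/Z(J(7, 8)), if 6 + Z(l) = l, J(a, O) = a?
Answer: 128881138/2587 ≈ 49819.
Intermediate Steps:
Z(l) = -6 + l
35222/(-28457) + 49820/Z(J(7, 8)) = 35222/(-28457) + 49820/(-6 + 7) = 35222*(-1/28457) + 49820/1 = -3202/2587 + 49820*1 = -3202/2587 + 49820 = 128881138/2587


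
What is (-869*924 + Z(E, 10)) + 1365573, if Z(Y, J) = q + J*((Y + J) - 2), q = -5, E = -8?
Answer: 562612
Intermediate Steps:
Z(Y, J) = -5 + J*(-2 + J + Y) (Z(Y, J) = -5 + J*((Y + J) - 2) = -5 + J*((J + Y) - 2) = -5 + J*(-2 + J + Y))
(-869*924 + Z(E, 10)) + 1365573 = (-869*924 + (-5 + 10² - 2*10 + 10*(-8))) + 1365573 = (-802956 + (-5 + 100 - 20 - 80)) + 1365573 = (-802956 - 5) + 1365573 = -802961 + 1365573 = 562612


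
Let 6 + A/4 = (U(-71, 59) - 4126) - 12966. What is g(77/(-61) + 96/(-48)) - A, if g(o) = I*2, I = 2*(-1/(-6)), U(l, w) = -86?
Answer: 206210/3 ≈ 68737.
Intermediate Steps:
I = ⅓ (I = 2*(-1*(-⅙)) = 2*(⅙) = ⅓ ≈ 0.33333)
g(o) = ⅔ (g(o) = (⅓)*2 = ⅔)
A = -68736 (A = -24 + 4*((-86 - 4126) - 12966) = -24 + 4*(-4212 - 12966) = -24 + 4*(-17178) = -24 - 68712 = -68736)
g(77/(-61) + 96/(-48)) - A = ⅔ - 1*(-68736) = ⅔ + 68736 = 206210/3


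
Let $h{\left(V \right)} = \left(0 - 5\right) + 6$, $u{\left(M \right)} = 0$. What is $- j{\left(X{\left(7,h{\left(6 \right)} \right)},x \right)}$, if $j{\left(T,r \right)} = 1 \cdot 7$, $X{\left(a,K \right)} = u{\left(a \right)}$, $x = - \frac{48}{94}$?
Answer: $-7$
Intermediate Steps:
$h{\left(V \right)} = 1$ ($h{\left(V \right)} = -5 + 6 = 1$)
$x = - \frac{24}{47}$ ($x = \left(-48\right) \frac{1}{94} = - \frac{24}{47} \approx -0.51064$)
$X{\left(a,K \right)} = 0$
$j{\left(T,r \right)} = 7$
$- j{\left(X{\left(7,h{\left(6 \right)} \right)},x \right)} = \left(-1\right) 7 = -7$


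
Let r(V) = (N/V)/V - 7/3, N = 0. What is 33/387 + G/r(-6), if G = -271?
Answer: 104954/903 ≈ 116.23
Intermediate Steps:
r(V) = -7/3 (r(V) = (0/V)/V - 7/3 = 0/V - 7*⅓ = 0 - 7/3 = -7/3)
33/387 + G/r(-6) = 33/387 - 271/(-7/3) = 33*(1/387) - 271*(-3/7) = 11/129 + 813/7 = 104954/903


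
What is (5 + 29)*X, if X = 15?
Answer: 510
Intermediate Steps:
(5 + 29)*X = (5 + 29)*15 = 34*15 = 510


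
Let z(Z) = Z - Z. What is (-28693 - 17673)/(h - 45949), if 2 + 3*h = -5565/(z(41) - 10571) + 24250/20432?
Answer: 5007219016976/4962196116283 ≈ 1.0091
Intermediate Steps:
z(Z) = 0
h = -10320419/107993336 (h = -⅔ + (-5565/(0 - 10571) + 24250/20432)/3 = -⅔ + (-5565/(-10571) + 24250*(1/20432))/3 = -⅔ + (-5565*(-1/10571) + 12125/10216)/3 = -⅔ + (5565/10571 + 12125/10216)/3 = -⅔ + (⅓)*(185025415/107993336) = -⅔ + 185025415/323980008 = -10320419/107993336 ≈ -0.095565)
(-28693 - 17673)/(h - 45949) = (-28693 - 17673)/(-10320419/107993336 - 45949) = -46366/(-4962196116283/107993336) = -46366*(-107993336/4962196116283) = 5007219016976/4962196116283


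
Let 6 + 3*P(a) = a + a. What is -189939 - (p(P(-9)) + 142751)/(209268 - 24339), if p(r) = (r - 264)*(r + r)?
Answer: -35125376434/184929 ≈ -1.8994e+5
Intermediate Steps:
P(a) = -2 + 2*a/3 (P(a) = -2 + (a + a)/3 = -2 + (2*a)/3 = -2 + 2*a/3)
p(r) = 2*r*(-264 + r) (p(r) = (-264 + r)*(2*r) = 2*r*(-264 + r))
-189939 - (p(P(-9)) + 142751)/(209268 - 24339) = -189939 - (2*(-2 + (⅔)*(-9))*(-264 + (-2 + (⅔)*(-9))) + 142751)/(209268 - 24339) = -189939 - (2*(-2 - 6)*(-264 + (-2 - 6)) + 142751)/184929 = -189939 - (2*(-8)*(-264 - 8) + 142751)/184929 = -189939 - (2*(-8)*(-272) + 142751)/184929 = -189939 - (4352 + 142751)/184929 = -189939 - 147103/184929 = -35125376434/184929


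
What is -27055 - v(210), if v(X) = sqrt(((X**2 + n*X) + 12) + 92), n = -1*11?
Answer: -27055 - sqrt(41894) ≈ -27260.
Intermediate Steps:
n = -11
v(X) = sqrt(104 + X**2 - 11*X) (v(X) = sqrt(((X**2 - 11*X) + 12) + 92) = sqrt((12 + X**2 - 11*X) + 92) = sqrt(104 + X**2 - 11*X))
-27055 - v(210) = -27055 - sqrt(104 + 210**2 - 11*210) = -27055 - sqrt(104 + 44100 - 2310) = -27055 - sqrt(41894)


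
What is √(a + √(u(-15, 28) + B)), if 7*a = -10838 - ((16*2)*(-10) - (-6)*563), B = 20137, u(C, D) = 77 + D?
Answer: √(-97272 + 49*√20242)/7 ≈ 42.929*I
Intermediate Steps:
a = -13896/7 (a = (-10838 - ((16*2)*(-10) - (-6)*563))/7 = (-10838 - (32*(-10) - 1*(-3378)))/7 = (-10838 - (-320 + 3378))/7 = (-10838 - 1*3058)/7 = (-10838 - 3058)/7 = (⅐)*(-13896) = -13896/7 ≈ -1985.1)
√(a + √(u(-15, 28) + B)) = √(-13896/7 + √((77 + 28) + 20137)) = √(-13896/7 + √(105 + 20137)) = √(-13896/7 + √20242)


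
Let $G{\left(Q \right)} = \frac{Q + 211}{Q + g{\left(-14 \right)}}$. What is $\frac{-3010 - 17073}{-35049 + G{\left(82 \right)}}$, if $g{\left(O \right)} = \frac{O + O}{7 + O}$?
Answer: $\frac{1727138}{3013921} \approx 0.57305$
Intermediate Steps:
$g{\left(O \right)} = \frac{2 O}{7 + O}$
$G{\left(Q \right)} = \frac{211 + Q}{4 + Q}$ ($G{\left(Q \right)} = \frac{Q + 211}{Q + 2 \left(-14\right) \frac{1}{7 - 14}} = \frac{211 + Q}{Q + 2 \left(-14\right) \frac{1}{-7}} = \frac{211 + Q}{Q + 2 \left(-14\right) \left(- \frac{1}{7}\right)} = \frac{211 + Q}{Q + 4} = \frac{211 + Q}{4 + Q}$)
$\frac{-3010 - 17073}{-35049 + G{\left(82 \right)}} = \frac{-3010 - 17073}{-35049 + \frac{211 + 82}{4 + 82}} = - \frac{20083}{-35049 + \frac{1}{86} \cdot 293} = - \frac{20083}{-35049 + \frac{293}{86}} = - \frac{20083}{- \frac{3013921}{86}} = \left(-20083\right) \left(- \frac{86}{3013921}\right) = \frac{1727138}{3013921}$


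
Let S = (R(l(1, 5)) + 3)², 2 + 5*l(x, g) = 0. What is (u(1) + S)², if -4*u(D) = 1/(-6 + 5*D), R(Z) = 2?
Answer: 10201/16 ≈ 637.56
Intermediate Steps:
l(x, g) = -⅖ (l(x, g) = -⅖ + (⅕)*0 = -⅖ + 0 = -⅖)
S = 25 (S = (2 + 3)² = 5² = 25)
u(D) = -1/(4*(-6 + 5*D))
(u(1) + S)² = (-1/(-24 + 20*1) + 25)² = (-1/(-24 + 20) + 25)² = (-1/(-4) + 25)² = (-1*(-¼) + 25)² = (¼ + 25)² = (101/4)² = 10201/16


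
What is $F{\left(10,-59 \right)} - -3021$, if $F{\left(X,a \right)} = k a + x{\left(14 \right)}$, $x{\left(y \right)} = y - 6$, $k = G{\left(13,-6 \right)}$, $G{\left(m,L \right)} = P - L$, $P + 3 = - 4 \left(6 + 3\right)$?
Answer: $4976$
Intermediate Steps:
$P = -39$ ($P = -3 - 4 \left(6 + 3\right) = -3 - 36 = -39$)
$G{\left(m,L \right)} = -39 - L$
$k = -33$ ($k = -39 - -6 = -39 + 6 = -33$)
$x{\left(y \right)} = -6 + y$
$F{\left(X,a \right)} = 8 - 33 a$ ($F{\left(X,a \right)} = - 33 a + \left(-6 + 14\right) = - 33 a + 8 = 8 - 33 a$)
$F{\left(10,-59 \right)} - -3021 = \left(8 - -1947\right) - -3021 = \left(8 + 1947\right) + 3021 = 1955 + 3021 = 4976$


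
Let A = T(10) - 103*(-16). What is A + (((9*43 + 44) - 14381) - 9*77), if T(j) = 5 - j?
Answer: -13000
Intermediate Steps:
A = 1643 (A = (5 - 1*10) - 103*(-16) = (5 - 10) + 1648 = -5 + 1648 = 1643)
A + (((9*43 + 44) - 14381) - 9*77) = 1643 + (((9*43 + 44) - 14381) - 9*77) = 1643 + (((387 + 44) - 14381) - 693) = 1643 + ((431 - 14381) - 693) = 1643 + (-13950 - 693) = 1643 - 14643 = -13000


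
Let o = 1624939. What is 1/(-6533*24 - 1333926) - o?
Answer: -2422325816203/1490718 ≈ -1.6249e+6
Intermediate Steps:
1/(-6533*24 - 1333926) - o = 1/(-6533*24 - 1333926) - 1*1624939 = 1/(-156792 - 1333926) - 1624939 = 1/(-1490718) - 1624939 = -1/1490718 - 1624939 = -2422325816203/1490718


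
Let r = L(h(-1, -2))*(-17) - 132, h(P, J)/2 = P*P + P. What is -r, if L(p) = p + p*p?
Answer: 132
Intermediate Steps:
h(P, J) = 2*P + 2*P² (h(P, J) = 2*(P*P + P) = 2*(P² + P) = 2*(P + P²) = 2*P + 2*P²)
L(p) = p + p²
r = -132 (r = ((2*(-1)*(1 - 1))*(1 + 2*(-1)*(1 - 1)))*(-17) - 132 = ((2*(-1)*0)*(1 + 2*(-1)*0))*(-17) - 132 = (0*(1 + 0))*(-17) - 132 = (0*1)*(-17) - 132 = 0*(-17) - 132 = 0 - 132 = -132)
-r = -1*(-132) = 132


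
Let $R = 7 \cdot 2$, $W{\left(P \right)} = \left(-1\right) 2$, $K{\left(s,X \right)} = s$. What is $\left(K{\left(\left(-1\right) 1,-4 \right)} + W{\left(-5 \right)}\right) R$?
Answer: $-42$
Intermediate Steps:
$W{\left(P \right)} = -2$
$R = 14$
$\left(K{\left(\left(-1\right) 1,-4 \right)} + W{\left(-5 \right)}\right) R = \left(\left(-1\right) 1 - 2\right) 14 = \left(-1 - 2\right) 14 = \left(-3\right) 14 = -42$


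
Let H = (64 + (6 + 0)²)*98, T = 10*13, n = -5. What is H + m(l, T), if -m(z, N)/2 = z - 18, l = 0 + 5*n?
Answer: 9886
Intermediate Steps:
l = -25 (l = 0 + 5*(-5) = 0 - 25 = -25)
T = 130
m(z, N) = 36 - 2*z (m(z, N) = -2*(z - 18) = -2*(-18 + z) = 36 - 2*z)
H = 9800 (H = (64 + 6²)*98 = (64 + 36)*98 = 100*98 = 9800)
H + m(l, T) = 9800 + (36 - 2*(-25)) = 9800 + (36 + 50) = 9800 + 86 = 9886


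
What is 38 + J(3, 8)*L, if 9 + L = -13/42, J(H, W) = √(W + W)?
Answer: 16/21 ≈ 0.76190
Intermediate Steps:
J(H, W) = √2*√W (J(H, W) = √(2*W) = √2*√W)
L = -391/42 (L = -9 - 13/42 = -391/42 ≈ -9.3095)
38 + J(3, 8)*L = 38 + (√2*√8)*(-391/42) = 38 + (√2*(2*√2))*(-391/42) = 38 + 4*(-391/42) = 38 - 782/21 = 16/21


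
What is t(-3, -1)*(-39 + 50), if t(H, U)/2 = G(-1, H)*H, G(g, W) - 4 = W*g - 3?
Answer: -264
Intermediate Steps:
G(g, W) = 1 + W*g (G(g, W) = 4 + (W*g - 3) = 4 + (-3 + W*g) = 1 + W*g)
t(H, U) = 2*H*(1 - H) (t(H, U) = 2*((1 + H*(-1))*H) = 2*((1 - H)*H) = 2*(H*(1 - H)) = 2*H*(1 - H))
t(-3, -1)*(-39 + 50) = (2*(-3)*(1 - 1*(-3)))*(-39 + 50) = (2*(-3)*(1 + 3))*11 = (2*(-3)*4)*11 = -24*11 = -264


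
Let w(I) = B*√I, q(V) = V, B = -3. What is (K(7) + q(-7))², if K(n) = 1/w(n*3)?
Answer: (441 + √21)²/3969 ≈ 50.024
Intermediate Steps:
w(I) = -3*√I
K(n) = -√3/(9*√n) (K(n) = 1/(-3*√3*√n) = -√3/(9*√n))
(K(7) + q(-7))² = (-√3/(9*√7) - 7)² = (-√3*√7/7/9 - 7)² = (-√21/63 - 7)² = (-7 - √21/63)²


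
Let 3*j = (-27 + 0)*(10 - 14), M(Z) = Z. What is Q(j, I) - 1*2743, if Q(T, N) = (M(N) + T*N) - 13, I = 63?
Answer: -425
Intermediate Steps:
j = 36 (j = ((-27 + 0)*(10 - 14))/3 = (-27*(-4))/3 = (⅓)*108 = 36)
Q(T, N) = -13 + N + N*T (Q(T, N) = (N + T*N) - 13 = (N + N*T) - 13 = -13 + N + N*T)
Q(j, I) - 1*2743 = (-13 + 63 + 63*36) - 1*2743 = (-13 + 63 + 2268) - 2743 = 2318 - 2743 = -425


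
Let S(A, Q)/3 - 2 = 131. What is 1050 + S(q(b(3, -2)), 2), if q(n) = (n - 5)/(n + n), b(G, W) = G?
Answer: 1449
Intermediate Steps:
q(n) = (-5 + n)/(2*n) (q(n) = (-5 + n)/((2*n)) = (-5 + n)*(1/(2*n)) = (-5 + n)/(2*n))
S(A, Q) = 399 (S(A, Q) = 6 + 3*131 = 6 + 393 = 399)
1050 + S(q(b(3, -2)), 2) = 1050 + 399 = 1449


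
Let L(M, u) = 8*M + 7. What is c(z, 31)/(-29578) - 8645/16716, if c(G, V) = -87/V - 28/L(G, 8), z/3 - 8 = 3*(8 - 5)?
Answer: -234927553213/454342038180 ≈ -0.51707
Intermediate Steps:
z = 51 (z = 24 + 3*(3*(8 - 5)) = 24 + 3*(3*3) = 24 + 3*9 = 24 + 27 = 51)
L(M, u) = 7 + 8*M
c(G, V) = -87/V - 28/(7 + 8*G)
c(z, 31)/(-29578) - 8645/16716 = ((-609 - 696*51 - 28*31)/(31*(7 + 8*51)))/(-29578) - 8645/16716 = ((-609 - 35496 - 868)/(31*(7 + 408)))*(-1/29578) - 8645*1/16716 = ((1/31)*(-36973)/415)*(-1/29578) - 1235/2388 = ((1/31)*(1/415)*(-36973))*(-1/29578) - 1235/2388 = -36973/12865*(-1/29578) - 1235/2388 = 36973/380520970 - 1235/2388 = -234927553213/454342038180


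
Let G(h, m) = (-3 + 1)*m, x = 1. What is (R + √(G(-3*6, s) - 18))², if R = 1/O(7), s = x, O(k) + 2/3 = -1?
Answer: (3 - 10*I*√5)²/25 ≈ -19.64 - 5.3666*I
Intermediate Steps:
O(k) = -5/3 (O(k) = -⅔ - 1 = -5/3)
s = 1
G(h, m) = -2*m
R = -⅗ (R = 1/(-5/3) = -⅗ ≈ -0.60000)
(R + √(G(-3*6, s) - 18))² = (-⅗ + √(-2*1 - 18))² = (-⅗ + √(-2 - 18))² = (-⅗ + √(-20))² = (-⅗ + 2*I*√5)²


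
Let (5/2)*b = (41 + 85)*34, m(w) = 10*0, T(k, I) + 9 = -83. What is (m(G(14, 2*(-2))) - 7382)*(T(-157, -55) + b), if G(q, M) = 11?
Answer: -59853256/5 ≈ -1.1971e+7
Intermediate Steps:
T(k, I) = -92 (T(k, I) = -9 - 83 = -92)
m(w) = 0
b = 8568/5 (b = 2*((41 + 85)*34)/5 = 2*(126*34)/5 = (⅖)*4284 = 8568/5 ≈ 1713.6)
(m(G(14, 2*(-2))) - 7382)*(T(-157, -55) + b) = (0 - 7382)*(-92 + 8568/5) = -7382*8108/5 = -59853256/5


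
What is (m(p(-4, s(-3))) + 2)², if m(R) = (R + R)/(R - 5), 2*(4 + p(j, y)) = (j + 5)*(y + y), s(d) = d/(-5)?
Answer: 3481/441 ≈ 7.8934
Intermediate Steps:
s(d) = -d/5 (s(d) = d*(-⅕) = -d/5)
p(j, y) = -4 + y*(5 + j) (p(j, y) = -4 + ((j + 5)*(y + y))/2 = -4 + ((5 + j)*(2*y))/2 = -4 + (2*y*(5 + j))/2 = -4 + y*(5 + j))
m(R) = 2*R/(-5 + R) (m(R) = (2*R)/(-5 + R) = 2*R/(-5 + R))
(m(p(-4, s(-3))) + 2)² = (2*(-4 + 5*(-⅕*(-3)) - (-4)*(-3)/5)/(-5 + (-4 + 5*(-⅕*(-3)) - (-4)*(-3)/5)) + 2)² = (2*(-4 + 5*(⅗) - 4*⅗)/(-5 + (-4 + 5*(⅗) - 4*⅗)) + 2)² = (2*(-4 + 3 - 12/5)/(-5 + (-4 + 3 - 12/5)) + 2)² = (2*(-17/5)/(-5 - 17/5) + 2)² = (2*(-17/5)/(-42/5) + 2)² = (2*(-17/5)*(-5/42) + 2)² = (17/21 + 2)² = (59/21)² = 3481/441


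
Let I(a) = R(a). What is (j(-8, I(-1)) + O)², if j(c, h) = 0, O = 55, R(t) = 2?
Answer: 3025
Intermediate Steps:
I(a) = 2
(j(-8, I(-1)) + O)² = (0 + 55)² = 55² = 3025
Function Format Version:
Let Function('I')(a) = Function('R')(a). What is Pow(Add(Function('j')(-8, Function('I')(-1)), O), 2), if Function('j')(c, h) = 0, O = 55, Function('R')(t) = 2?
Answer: 3025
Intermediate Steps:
Function('I')(a) = 2
Pow(Add(Function('j')(-8, Function('I')(-1)), O), 2) = Pow(Add(0, 55), 2) = Pow(55, 2) = 3025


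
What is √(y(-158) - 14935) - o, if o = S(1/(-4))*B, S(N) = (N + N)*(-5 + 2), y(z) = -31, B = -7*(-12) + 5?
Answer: -267/2 + I*√14966 ≈ -133.5 + 122.34*I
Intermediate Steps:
B = 89 (B = 84 + 5 = 89)
S(N) = -6*N (S(N) = (2*N)*(-3) = -6*N)
o = 267/2 (o = -6/(-4)*89 = -6*(-¼)*89 = (3/2)*89 = 267/2 ≈ 133.50)
√(y(-158) - 14935) - o = √(-31 - 14935) - 1*267/2 = √(-14966) - 267/2 = I*√14966 - 267/2 = -267/2 + I*√14966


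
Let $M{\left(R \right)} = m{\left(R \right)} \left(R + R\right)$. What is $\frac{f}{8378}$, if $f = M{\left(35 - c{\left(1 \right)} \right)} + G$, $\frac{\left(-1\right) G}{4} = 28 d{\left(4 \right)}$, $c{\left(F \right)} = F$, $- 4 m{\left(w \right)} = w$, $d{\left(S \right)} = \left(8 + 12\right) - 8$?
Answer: $- \frac{961}{4189} \approx -0.22941$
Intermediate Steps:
$d{\left(S \right)} = 12$ ($d{\left(S \right)} = 20 - 8 = 12$)
$m{\left(w \right)} = - \frac{w}{4}$
$G = -1344$ ($G = - 4 \cdot 28 \cdot 12 = \left(-4\right) 336 = -1344$)
$M{\left(R \right)} = - \frac{R^{2}}{2}$ ($M{\left(R \right)} = - \frac{R}{4} \left(R + R\right) = - \frac{R}{4} \cdot 2 R = - \frac{R^{2}}{2}$)
$f = -1922$ ($f = - \frac{\left(35 - 1\right)^{2}}{2} - 1344 = - \frac{34^{2}}{2} - 1344 = \left(- \frac{1}{2}\right) 1156 - 1344 = -578 - 1344 = -1922$)
$\frac{f}{8378} = - \frac{1922}{8378} = \left(-1922\right) \frac{1}{8378} = - \frac{961}{4189}$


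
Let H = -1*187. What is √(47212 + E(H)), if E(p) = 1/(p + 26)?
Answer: √1223782091/161 ≈ 217.28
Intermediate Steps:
H = -187
E(p) = 1/(26 + p)
√(47212 + E(H)) = √(47212 + 1/(26 - 187)) = √(47212 + 1/(-161)) = √(47212 - 1/161) = √(7601131/161) = √1223782091/161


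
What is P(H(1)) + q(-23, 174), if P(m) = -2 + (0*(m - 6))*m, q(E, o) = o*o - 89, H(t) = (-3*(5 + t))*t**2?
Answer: 30185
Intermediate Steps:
H(t) = t**2*(-15 - 3*t) (H(t) = (-15 - 3*t)*t**2 = t**2*(-15 - 3*t))
q(E, o) = -89 + o**2 (q(E, o) = o**2 - 89 = -89 + o**2)
P(m) = -2 (P(m) = -2 + (0*(-6 + m))*m = -2 + 0*m = -2 + 0 = -2)
P(H(1)) + q(-23, 174) = -2 + (-89 + 174**2) = -2 + (-89 + 30276) = -2 + 30187 = 30185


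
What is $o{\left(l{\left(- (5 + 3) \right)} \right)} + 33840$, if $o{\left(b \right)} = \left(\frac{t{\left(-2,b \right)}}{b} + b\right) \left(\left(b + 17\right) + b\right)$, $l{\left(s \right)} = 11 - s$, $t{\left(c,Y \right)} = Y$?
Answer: $34940$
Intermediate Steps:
$o{\left(b \right)} = \left(1 + b\right) \left(17 + 2 b\right)$ ($o{\left(b \right)} = \left(\frac{b}{b} + b\right) \left(\left(b + 17\right) + b\right) = \left(1 + b\right) \left(\left(17 + b\right) + b\right) = \left(1 + b\right) \left(17 + 2 b\right)$)
$o{\left(l{\left(- (5 + 3) \right)} \right)} + 33840 = \left(17 + 2 \left(11 - - (5 + 3)\right)^{2} + 19 \left(11 - - (5 + 3)\right)\right) + 33840 = \left(17 + 2 \left(11 - \left(-1\right) 8\right)^{2} + 19 \left(11 - \left(-1\right) 8\right)\right) + 33840 = \left(17 + 2 \left(11 - -8\right)^{2} + 19 \left(11 - -8\right)\right) + 33840 = \left(17 + 2 \left(11 + 8\right)^{2} + 19 \left(11 + 8\right)\right) + 33840 = \left(17 + 2 \cdot 19^{2} + 19 \cdot 19\right) + 33840 = \left(17 + 2 \cdot 361 + 361\right) + 33840 = \left(17 + 722 + 361\right) + 33840 = 1100 + 33840 = 34940$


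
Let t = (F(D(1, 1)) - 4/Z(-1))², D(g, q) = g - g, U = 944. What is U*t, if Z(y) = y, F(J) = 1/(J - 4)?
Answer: 13275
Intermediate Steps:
D(g, q) = 0
F(J) = 1/(-4 + J)
t = 225/16 (t = (1/(-4 + 0) - 4/(-1))² = (1/(-4) - 4*(-1))² = (-¼ + 4)² = (15/4)² = 225/16 ≈ 14.063)
U*t = 944*(225/16) = 13275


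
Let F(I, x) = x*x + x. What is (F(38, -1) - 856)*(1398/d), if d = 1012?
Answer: -299172/253 ≈ -1182.5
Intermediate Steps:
F(I, x) = x + x**2 (F(I, x) = x**2 + x = x + x**2)
(F(38, -1) - 856)*(1398/d) = (-(1 - 1) - 856)*(1398/1012) = (-1*0 - 856)*(1398*(1/1012)) = (0 - 856)*(699/506) = -856*699/506 = -299172/253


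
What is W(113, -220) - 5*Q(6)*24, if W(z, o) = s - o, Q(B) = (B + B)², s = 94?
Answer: -16966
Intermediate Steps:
Q(B) = 4*B² (Q(B) = (2*B)² = 4*B²)
W(z, o) = 94 - o
W(113, -220) - 5*Q(6)*24 = (94 - 1*(-220)) - 20*6²*24 = (94 + 220) - 20*36*24 = 314 - 5*144*24 = 314 - 720*24 = 314 - 17280 = -16966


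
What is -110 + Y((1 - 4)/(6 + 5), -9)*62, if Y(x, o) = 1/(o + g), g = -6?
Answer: -1712/15 ≈ -114.13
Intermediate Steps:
Y(x, o) = 1/(-6 + o) (Y(x, o) = 1/(o - 6) = 1/(-6 + o))
-110 + Y((1 - 4)/(6 + 5), -9)*62 = -110 + 62/(-6 - 9) = -110 + 62/(-15) = -110 - 1/15*62 = -110 - 62/15 = -1712/15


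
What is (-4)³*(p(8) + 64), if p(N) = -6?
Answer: -3712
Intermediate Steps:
(-4)³*(p(8) + 64) = (-4)³*(-6 + 64) = -64*58 = -3712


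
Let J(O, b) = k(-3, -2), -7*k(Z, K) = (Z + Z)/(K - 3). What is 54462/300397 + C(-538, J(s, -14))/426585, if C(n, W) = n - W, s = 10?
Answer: 807488856322/4485069898575 ≈ 0.18004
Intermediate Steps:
k(Z, K) = -2*Z/(7*(-3 + K)) (k(Z, K) = -(Z + Z)/(7*(K - 3)) = -2*Z/(7*(-3 + K)))
J(O, b) = -6/35 (J(O, b) = -2*(-3)/(-21 + 7*(-2)) = -2*(-3)/(-21 - 14) = -2*(-3)/(-35) = -2*(-3)*(-1/35) = -6/35)
54462/300397 + C(-538, J(s, -14))/426585 = 54462/300397 + (-538 - 1*(-6/35))/426585 = 54462*(1/300397) + (-538 + 6/35)*(1/426585) = 54462/300397 - 18824/35*1/426585 = 54462/300397 - 18824/14930475 = 807488856322/4485069898575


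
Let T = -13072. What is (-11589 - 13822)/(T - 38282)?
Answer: 25411/51354 ≈ 0.49482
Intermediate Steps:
(-11589 - 13822)/(T - 38282) = (-11589 - 13822)/(-13072 - 38282) = -25411/(-51354) = -25411*(-1/51354) = 25411/51354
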